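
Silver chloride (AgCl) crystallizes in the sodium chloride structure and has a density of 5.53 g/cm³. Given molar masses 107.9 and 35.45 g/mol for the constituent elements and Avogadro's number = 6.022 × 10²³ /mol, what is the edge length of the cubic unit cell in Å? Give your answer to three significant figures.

5.56 Å

M(AgCl) = 143.35 g/mol; Z = 4 formula units per cell.
a³ = Z·M/(N_A·ρ) = 4 × 143.35 / (6.022 × 10²³ × 5.53) = 1.722 × 10^-22 cm³, so a = 5.563 × 10^-8 cm = 5.56 Å.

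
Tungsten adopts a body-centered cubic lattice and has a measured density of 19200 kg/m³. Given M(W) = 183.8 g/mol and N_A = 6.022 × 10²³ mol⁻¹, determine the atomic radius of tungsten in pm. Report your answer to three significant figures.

137 pm

For a BCC cell (Z = 2), a³ = Z·M/(N_A·ρ) = 2 × 183.8 / (6.022 × 10²³ × 19.20) = 3.179 × 10^-23 cm³, so a = 3.168 × 10^-8 cm = 316.8 pm.
Atoms touch along the body diagonal, so √3·a = 4r, so r = 0.4330 × a = 137 pm.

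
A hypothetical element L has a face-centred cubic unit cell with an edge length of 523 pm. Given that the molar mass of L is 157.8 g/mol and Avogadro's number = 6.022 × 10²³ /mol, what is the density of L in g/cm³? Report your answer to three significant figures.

7.33 g/cm³

An FCC unit cell contains Z = 4 atoms.
Cell volume: a³ = (523 pm)³ = (5.230 × 10^-8 cm)³ = 1.431 × 10^-22 cm³.
ρ = Z·M/(N_A·a³) = 4 × 157.8 / (6.022 × 10²³ × 1.431 × 10^-22) = 7.327 g/cm³.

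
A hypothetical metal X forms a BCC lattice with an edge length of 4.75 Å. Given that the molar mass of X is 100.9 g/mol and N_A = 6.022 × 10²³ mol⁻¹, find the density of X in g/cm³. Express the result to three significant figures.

A BCC unit cell contains Z = 2 atoms.
Cell volume: a³ = (4.75 Å)³ = (4.750 × 10^-8 cm)³ = 1.072 × 10^-22 cm³.
ρ = Z·M/(N_A·a³) = 2 × 100.9 / (6.022 × 10²³ × 1.072 × 10^-22) = 3.127 g/cm³.

3.13 g/cm³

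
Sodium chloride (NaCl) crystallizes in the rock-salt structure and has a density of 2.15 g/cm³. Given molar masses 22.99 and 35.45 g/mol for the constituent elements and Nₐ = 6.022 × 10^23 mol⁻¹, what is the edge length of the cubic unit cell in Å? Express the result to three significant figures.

5.65 Å

M(NaCl) = 58.44 g/mol; Z = 4 formula units per cell.
a³ = Z·M/(N_A·ρ) = 4 × 58.44 / (6.022 × 10²³ × 2.15) = 1.805 × 10^-22 cm³, so a = 5.652 × 10^-8 cm = 5.65 Å.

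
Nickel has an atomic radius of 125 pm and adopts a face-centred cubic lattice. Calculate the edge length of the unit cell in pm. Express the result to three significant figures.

In an FCC lattice, atoms touch along the face diagonal, so √2·a = 4r.
a = 4r/√2 = 4 × 125 / 1.4142 = 354 pm.

354 pm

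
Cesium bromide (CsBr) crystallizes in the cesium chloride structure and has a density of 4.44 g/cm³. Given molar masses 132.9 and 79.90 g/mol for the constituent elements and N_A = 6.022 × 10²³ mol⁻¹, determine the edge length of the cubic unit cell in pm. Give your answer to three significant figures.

430 pm

M(CsBr) = 212.8 g/mol; Z = 1 formula unit per cell.
a³ = Z·M/(N_A·ρ) = 1 × 212.8 / (6.022 × 10²³ × 4.44) = 7.959 × 10^-23 cm³, so a = 4.301 × 10^-8 cm = 430 pm.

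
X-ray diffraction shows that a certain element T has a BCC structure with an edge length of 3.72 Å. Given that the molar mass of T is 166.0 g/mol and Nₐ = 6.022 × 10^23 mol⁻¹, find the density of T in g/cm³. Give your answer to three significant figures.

10.7 g/cm³

A BCC unit cell contains Z = 2 atoms.
Cell volume: a³ = (3.72 Å)³ = (3.720 × 10^-8 cm)³ = 5.148 × 10^-23 cm³.
ρ = Z·M/(N_A·a³) = 2 × 166.0 / (6.022 × 10²³ × 5.148 × 10^-23) = 10.71 g/cm³.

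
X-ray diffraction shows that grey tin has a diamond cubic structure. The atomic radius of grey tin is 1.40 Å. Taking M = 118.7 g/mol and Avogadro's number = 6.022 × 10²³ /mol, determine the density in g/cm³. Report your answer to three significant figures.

In a diamond cubic lattice, nearest neighbors lie along the body diagonal with √3·a = 8r, giving a = 6.466 Å = 6.466 × 10^-8 cm.
With Z = 8, ρ = Z·M/(N_A·a³) = 8 × 118.7 / (6.022 × 10²³ × 2.704 × 10^-22) = 5.832 g/cm³.

5.83 g/cm³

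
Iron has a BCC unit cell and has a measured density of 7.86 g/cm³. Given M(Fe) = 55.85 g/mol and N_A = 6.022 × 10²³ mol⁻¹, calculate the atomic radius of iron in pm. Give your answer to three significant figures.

For a BCC cell (Z = 2), a³ = Z·M/(N_A·ρ) = 2 × 55.85 / (6.022 × 10²³ × 7.860) = 2.360 × 10^-23 cm³, so a = 2.868 × 10^-8 cm = 286.8 pm.
Atoms touch along the body diagonal, so √3·a = 4r, so r = 0.4330 × a = 124 pm.

124 pm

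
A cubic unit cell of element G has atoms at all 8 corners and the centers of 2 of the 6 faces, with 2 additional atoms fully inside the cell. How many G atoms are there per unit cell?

4

Corner atoms are shared by 8 cells (1/8 each), face atoms by 2 (1/2 each), interior atoms are unshared.
Net atoms = 8 × 1/8 + 2 × 1/2 + 2 = 1 + 1 + 2 = 4.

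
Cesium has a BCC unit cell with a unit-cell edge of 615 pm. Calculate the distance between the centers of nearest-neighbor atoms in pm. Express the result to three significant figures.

533 pm

In a BCC structure, atoms touch along the body diagonal, so √3·a = 4r; the nearest-neighbor distance equals 2r = 0.8660·a.
d = 0.8660 × 615 = 533 pm.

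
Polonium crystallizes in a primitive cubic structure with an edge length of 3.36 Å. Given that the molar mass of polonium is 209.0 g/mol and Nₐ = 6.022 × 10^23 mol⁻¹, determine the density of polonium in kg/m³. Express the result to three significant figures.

9150 kg/m³

A simple cubic unit cell contains Z = 1 atom.
Cell volume: a³ = (3.36 Å)³ = (3.360 × 10^-8 cm)³ = 3.793 × 10^-23 cm³.
ρ = Z·M/(N_A·a³) = 1 × 209.0 / (6.022 × 10²³ × 3.793 × 10^-23) = 9.149 g/cm³ = 9150 kg/m³.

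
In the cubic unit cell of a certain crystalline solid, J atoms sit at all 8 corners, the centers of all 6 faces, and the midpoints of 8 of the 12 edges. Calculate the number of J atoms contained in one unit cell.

Corner atoms are shared by 8 cells (1/8 each), face atoms by 2 (1/2 each), edge atoms by 4 (1/4 each).
Net atoms = 8 × 1/8 + 6 × 1/2 + 8 × 1/4 = 1 + 3 + 2 = 6.

6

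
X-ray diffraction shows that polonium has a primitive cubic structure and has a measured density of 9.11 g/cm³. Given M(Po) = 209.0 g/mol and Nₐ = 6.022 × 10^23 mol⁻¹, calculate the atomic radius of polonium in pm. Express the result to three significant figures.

168 pm

For a simple cubic cell (Z = 1), a³ = Z·M/(N_A·ρ) = 1 × 209.0 / (6.022 × 10²³ × 9.110) = 3.810 × 10^-23 cm³, so a = 3.365 × 10^-8 cm = 336.5 pm.
Atoms touch along the cell edge, so a = 2r, so r = 0.5000 × a = 168 pm.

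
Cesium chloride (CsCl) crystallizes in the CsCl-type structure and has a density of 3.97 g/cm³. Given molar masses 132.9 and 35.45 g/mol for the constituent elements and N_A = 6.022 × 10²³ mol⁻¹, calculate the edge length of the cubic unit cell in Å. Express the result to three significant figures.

M(CsCl) = 168.35 g/mol; Z = 1 formula unit per cell.
a³ = Z·M/(N_A·ρ) = 1 × 168.35 / (6.022 × 10²³ × 3.97) = 7.042 × 10^-23 cm³, so a = 4.129 × 10^-8 cm = 4.13 Å.

4.13 Å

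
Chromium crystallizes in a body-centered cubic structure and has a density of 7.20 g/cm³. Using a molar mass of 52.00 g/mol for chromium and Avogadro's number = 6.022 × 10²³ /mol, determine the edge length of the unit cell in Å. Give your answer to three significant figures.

2.88 Å

With Z = 2 atoms per BCC cell, a³ = Z·M/(N_A·ρ) = 2 × 52.00 / (6.022 × 10²³ × 7.200 g/cm³) = 2.399 × 10^-23 cm³.
a = (2.399 × 10^-23)^(1/3) = 2.884 × 10^-8 cm = 2.88 Å.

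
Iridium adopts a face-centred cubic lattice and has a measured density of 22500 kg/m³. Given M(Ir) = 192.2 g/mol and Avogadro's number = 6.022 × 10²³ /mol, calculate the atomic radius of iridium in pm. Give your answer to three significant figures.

136 pm

For an FCC cell (Z = 4), a³ = Z·M/(N_A·ρ) = 4 × 192.2 / (6.022 × 10²³ × 22.50) = 5.674 × 10^-23 cm³, so a = 3.843 × 10^-8 cm = 384.3 pm.
Atoms touch along the face diagonal, so √2·a = 4r, so r = 0.3536 × a = 136 pm.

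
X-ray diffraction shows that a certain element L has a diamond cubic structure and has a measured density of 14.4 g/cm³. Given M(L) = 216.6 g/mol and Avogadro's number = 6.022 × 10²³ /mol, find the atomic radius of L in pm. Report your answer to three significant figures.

127 pm

For a diamond cubic cell (Z = 8), a³ = Z·M/(N_A·ρ) = 8 × 216.6 / (6.022 × 10²³ × 14.40) = 1.998 × 10^-22 cm³, so a = 5.846 × 10^-8 cm = 584.6 pm.
Nearest neighbors lie along the body diagonal with √3·a = 8r, so r = 0.2165 × a = 127 pm.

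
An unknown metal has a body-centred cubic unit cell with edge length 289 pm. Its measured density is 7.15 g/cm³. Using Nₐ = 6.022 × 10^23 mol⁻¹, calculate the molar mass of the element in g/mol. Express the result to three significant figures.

A BCC cell has Z = 2 atoms; a = 2.890 × 10^-8 cm.
M = ρ·N_A·a³/Z = 7.15 × 6.022 × 10²³ × 2.414 × 10^-23 / 2 = 52.0 g/mol.

52.0 g/mol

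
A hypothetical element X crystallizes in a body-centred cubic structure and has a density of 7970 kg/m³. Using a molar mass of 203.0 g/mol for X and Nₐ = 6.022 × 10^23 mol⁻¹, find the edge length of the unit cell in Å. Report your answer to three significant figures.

4.39 Å

With Z = 2 atoms per BCC cell, a³ = Z·M/(N_A·ρ) = 2 × 203.0 / (6.022 × 10²³ × 7.970 g/cm³) = 8.459 × 10^-23 cm³.
a = (8.459 × 10^-23)^(1/3) = 4.390 × 10^-8 cm = 4.39 Å.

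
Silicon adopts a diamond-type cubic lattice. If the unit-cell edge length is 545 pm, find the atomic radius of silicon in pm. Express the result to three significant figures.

118 pm

In a diamond cubic lattice, nearest neighbors lie along the body diagonal with √3·a = 8r.
r = √3·a/8 = 1.7321 × 545 / 8 = 118 pm.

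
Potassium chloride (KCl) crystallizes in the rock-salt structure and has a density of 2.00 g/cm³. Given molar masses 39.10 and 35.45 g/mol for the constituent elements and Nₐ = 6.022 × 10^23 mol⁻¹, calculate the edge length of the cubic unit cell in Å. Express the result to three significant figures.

6.28 Å

M(KCl) = 74.55 g/mol; Z = 4 formula units per cell.
a³ = Z·M/(N_A·ρ) = 4 × 74.55 / (6.022 × 10²³ × 2.00) = 2.476 × 10^-22 cm³, so a = 6.279 × 10^-8 cm = 6.28 Å.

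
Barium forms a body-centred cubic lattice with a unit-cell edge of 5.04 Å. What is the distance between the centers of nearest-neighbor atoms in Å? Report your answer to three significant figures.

4.36 Å

In a BCC structure, atoms touch along the body diagonal, so √3·a = 4r; the nearest-neighbor distance equals 2r = 0.8660·a.
d = 0.8660 × 5.04 = 4.36 Å.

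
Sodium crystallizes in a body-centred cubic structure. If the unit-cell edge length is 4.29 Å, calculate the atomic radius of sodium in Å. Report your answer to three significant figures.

In a BCC lattice, atoms touch along the body diagonal, so √3·a = 4r.
r = √3·a/4 = 1.7321 × 4.29 / 4 = 1.86 Å.

1.86 Å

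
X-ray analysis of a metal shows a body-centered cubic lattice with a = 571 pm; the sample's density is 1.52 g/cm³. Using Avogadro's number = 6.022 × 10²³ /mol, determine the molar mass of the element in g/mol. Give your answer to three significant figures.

85.2 g/mol

A BCC cell has Z = 2 atoms; a = 5.710 × 10^-8 cm.
M = ρ·N_A·a³/Z = 1.52 × 6.022 × 10²³ × 1.862 × 10^-22 / 2 = 85.2 g/mol.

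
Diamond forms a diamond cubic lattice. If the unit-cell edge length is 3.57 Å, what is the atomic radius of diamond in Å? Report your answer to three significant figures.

0.773 Å

In a diamond cubic lattice, nearest neighbors lie along the body diagonal with √3·a = 8r.
r = √3·a/8 = 1.7321 × 3.57 / 8 = 0.773 Å.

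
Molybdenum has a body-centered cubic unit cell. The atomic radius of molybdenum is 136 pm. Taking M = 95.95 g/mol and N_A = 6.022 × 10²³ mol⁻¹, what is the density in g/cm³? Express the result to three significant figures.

In a BCC lattice, atoms touch along the body diagonal, so √3·a = 4r, giving a = 314.1 pm = 3.141 × 10^-8 cm.
With Z = 2, ρ = Z·M/(N_A·a³) = 2 × 95.95 / (6.022 × 10²³ × 3.098 × 10^-23) = 10.29 g/cm³.

10.3 g/cm³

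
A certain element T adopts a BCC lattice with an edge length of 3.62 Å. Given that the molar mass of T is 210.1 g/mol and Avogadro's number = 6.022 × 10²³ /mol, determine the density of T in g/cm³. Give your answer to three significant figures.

A BCC unit cell contains Z = 2 atoms.
Cell volume: a³ = (3.62 Å)³ = (3.620 × 10^-8 cm)³ = 4.744 × 10^-23 cm³.
ρ = Z·M/(N_A·a³) = 2 × 210.1 / (6.022 × 10²³ × 4.744 × 10^-23) = 14.71 g/cm³.

14.7 g/cm³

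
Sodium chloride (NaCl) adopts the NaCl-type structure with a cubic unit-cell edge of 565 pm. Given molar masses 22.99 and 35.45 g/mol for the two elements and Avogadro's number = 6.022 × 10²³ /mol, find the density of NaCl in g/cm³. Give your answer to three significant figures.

2.15 g/cm³

The NaCl-type structure contains Z = 4 formula units per cell; M(NaCl) = 22.99 + 35.45 = 58.44 g/mol.
a³ = (5.650 × 10^-8 cm)³ = 1.804 × 10^-22 cm³.
ρ = 4 × 58.44 / (6.022 × 10²³ × 1.804 × 10^-22) = 2.152 g/cm³.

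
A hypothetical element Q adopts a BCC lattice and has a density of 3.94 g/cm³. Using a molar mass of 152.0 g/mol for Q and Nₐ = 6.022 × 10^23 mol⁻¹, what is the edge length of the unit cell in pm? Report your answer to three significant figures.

With Z = 2 atoms per BCC cell, a³ = Z·M/(N_A·ρ) = 2 × 152.0 / (6.022 × 10²³ × 3.940 g/cm³) = 1.281 × 10^-22 cm³.
a = (1.281 × 10^-22)^(1/3) = 5.041 × 10^-8 cm = 504 pm.

504 pm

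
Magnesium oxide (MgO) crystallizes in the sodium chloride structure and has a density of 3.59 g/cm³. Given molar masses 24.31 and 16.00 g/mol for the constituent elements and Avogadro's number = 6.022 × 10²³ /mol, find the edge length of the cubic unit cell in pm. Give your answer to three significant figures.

421 pm

M(MgO) = 40.31 g/mol; Z = 4 formula units per cell.
a³ = Z·M/(N_A·ρ) = 4 × 40.31 / (6.022 × 10²³ × 3.59) = 7.458 × 10^-23 cm³, so a = 4.209 × 10^-8 cm = 421 pm.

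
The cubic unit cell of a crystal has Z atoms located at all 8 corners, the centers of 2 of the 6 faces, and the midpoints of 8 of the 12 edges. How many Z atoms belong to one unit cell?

Corner atoms are shared by 8 cells (1/8 each), face atoms by 2 (1/2 each), edge atoms by 4 (1/4 each).
Net atoms = 8 × 1/8 + 2 × 1/2 + 8 × 1/4 = 1 + 1 + 2 = 4.

4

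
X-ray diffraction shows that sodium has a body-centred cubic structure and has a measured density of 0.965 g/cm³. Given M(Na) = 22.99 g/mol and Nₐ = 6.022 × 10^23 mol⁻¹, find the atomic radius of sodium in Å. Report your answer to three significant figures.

1.86 Å

For a BCC cell (Z = 2), a³ = Z·M/(N_A·ρ) = 2 × 22.99 / (6.022 × 10²³ × 0.9650) = 7.912 × 10^-23 cm³, so a = 4.293 × 10^-8 cm = 4.293 Å.
Atoms touch along the body diagonal, so √3·a = 4r, so r = 0.4330 × a = 1.86 Å.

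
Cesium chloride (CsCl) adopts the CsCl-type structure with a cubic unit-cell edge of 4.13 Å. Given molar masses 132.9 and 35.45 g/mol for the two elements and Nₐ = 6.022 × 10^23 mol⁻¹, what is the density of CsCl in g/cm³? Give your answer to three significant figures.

3.97 g/cm³

The CsCl-type structure contains Z = 1 formula unit per cell; M(CsCl) = 132.9 + 35.45 = 168.35 g/mol.
a³ = (4.130 × 10^-8 cm)³ = 7.044 × 10^-23 cm³.
ρ = 1 × 168.35 / (6.022 × 10²³ × 7.044 × 10^-23) = 3.968 g/cm³.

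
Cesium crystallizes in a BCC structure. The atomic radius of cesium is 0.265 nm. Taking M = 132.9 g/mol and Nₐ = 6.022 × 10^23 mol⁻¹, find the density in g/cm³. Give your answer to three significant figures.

In a BCC lattice, atoms touch along the body diagonal, so √3·a = 4r, giving a = 0.6120 nm = 6.120 × 10^-8 cm.
With Z = 2, ρ = Z·M/(N_A·a³) = 2 × 132.9 / (6.022 × 10²³ × 2.292 × 10^-22) = 1.926 g/cm³.

1.93 g/cm³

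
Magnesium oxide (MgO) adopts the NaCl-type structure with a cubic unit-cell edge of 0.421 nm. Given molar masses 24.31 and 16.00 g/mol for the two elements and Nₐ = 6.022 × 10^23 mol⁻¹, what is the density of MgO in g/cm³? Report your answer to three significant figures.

3.59 g/cm³

The NaCl-type structure contains Z = 4 formula units per cell; M(MgO) = 24.31 + 16.00 = 40.31 g/mol.
a³ = (4.210 × 10^-8 cm)³ = 7.462 × 10^-23 cm³.
ρ = 4 × 40.31 / (6.022 × 10²³ × 7.462 × 10^-23) = 3.588 g/cm³.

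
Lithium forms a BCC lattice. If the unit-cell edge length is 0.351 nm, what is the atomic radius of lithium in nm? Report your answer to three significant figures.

In a BCC lattice, atoms touch along the body diagonal, so √3·a = 4r.
r = √3·a/4 = 1.7321 × 0.351 / 4 = 0.152 nm.

0.152 nm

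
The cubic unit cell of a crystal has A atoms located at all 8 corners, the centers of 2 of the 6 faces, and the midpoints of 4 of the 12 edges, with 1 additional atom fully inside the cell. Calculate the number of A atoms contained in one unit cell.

4

Corner atoms are shared by 8 cells (1/8 each), face atoms by 2 (1/2 each), edge atoms by 4 (1/4 each), interior atoms are unshared.
Net atoms = 8 × 1/8 + 2 × 1/2 + 4 × 1/4 + 1 = 1 + 1 + 1 + 1 = 4.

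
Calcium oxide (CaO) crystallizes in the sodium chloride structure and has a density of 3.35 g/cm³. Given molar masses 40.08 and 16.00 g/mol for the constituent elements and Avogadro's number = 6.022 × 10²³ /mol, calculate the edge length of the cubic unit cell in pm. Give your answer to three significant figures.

481 pm

M(CaO) = 56.08 g/mol; Z = 4 formula units per cell.
a³ = Z·M/(N_A·ρ) = 4 × 56.08 / (6.022 × 10²³ × 3.35) = 1.112 × 10^-22 cm³, so a = 4.809 × 10^-8 cm = 481 pm.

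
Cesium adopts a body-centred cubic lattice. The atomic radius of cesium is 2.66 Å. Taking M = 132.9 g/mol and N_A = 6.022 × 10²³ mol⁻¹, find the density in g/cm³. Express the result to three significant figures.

In a BCC lattice, atoms touch along the body diagonal, so √3·a = 4r, giving a = 6.143 Å = 6.143 × 10^-8 cm.
With Z = 2, ρ = Z·M/(N_A·a³) = 2 × 132.9 / (6.022 × 10²³ × 2.318 × 10^-22) = 1.904 g/cm³.

1.90 g/cm³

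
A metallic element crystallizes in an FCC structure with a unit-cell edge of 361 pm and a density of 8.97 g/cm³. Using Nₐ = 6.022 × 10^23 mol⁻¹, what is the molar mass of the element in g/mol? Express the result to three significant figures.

An FCC cell has Z = 4 atoms; a = 3.610 × 10^-8 cm.
M = ρ·N_A·a³/Z = 8.97 × 6.022 × 10²³ × 4.705 × 10^-23 / 4 = 63.5 g/mol.

63.5 g/mol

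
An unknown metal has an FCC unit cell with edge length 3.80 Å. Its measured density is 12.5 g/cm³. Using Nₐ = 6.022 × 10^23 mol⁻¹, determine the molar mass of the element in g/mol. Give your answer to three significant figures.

103 g/mol

An FCC cell has Z = 4 atoms; a = 3.800 × 10^-8 cm.
M = ρ·N_A·a³/Z = 12.5 × 6.022 × 10²³ × 5.487 × 10^-23 / 4 = 103 g/mol.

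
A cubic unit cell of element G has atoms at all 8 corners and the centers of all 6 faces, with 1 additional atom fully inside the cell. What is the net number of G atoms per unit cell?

5

Corner atoms are shared by 8 cells (1/8 each), face atoms by 2 (1/2 each), interior atoms are unshared.
Net atoms = 8 × 1/8 + 6 × 1/2 + 1 = 1 + 3 + 1 = 5.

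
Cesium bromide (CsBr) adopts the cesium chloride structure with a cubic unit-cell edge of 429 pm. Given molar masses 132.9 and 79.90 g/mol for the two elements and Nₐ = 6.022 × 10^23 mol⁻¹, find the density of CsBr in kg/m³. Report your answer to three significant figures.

The cesium chloride structure contains Z = 1 formula unit per cell; M(CsBr) = 132.9 + 79.90 = 212.8 g/mol.
a³ = (4.290 × 10^-8 cm)³ = 7.895 × 10^-23 cm³.
ρ = 1 × 212.8 / (6.022 × 10²³ × 7.895 × 10^-23) = 4.476 g/cm³ = 4480 kg/m³.

4480 kg/m³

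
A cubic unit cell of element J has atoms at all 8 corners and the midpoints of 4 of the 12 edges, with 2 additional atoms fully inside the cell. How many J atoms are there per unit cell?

4

Corner atoms are shared by 8 cells (1/8 each), edge atoms by 4 (1/4 each), interior atoms are unshared.
Net atoms = 8 × 1/8 + 4 × 1/4 + 2 = 1 + 1 + 2 = 4.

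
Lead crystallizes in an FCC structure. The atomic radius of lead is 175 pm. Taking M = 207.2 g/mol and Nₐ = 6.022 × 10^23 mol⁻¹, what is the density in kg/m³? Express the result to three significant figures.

11300 kg/m³

In an FCC lattice, atoms touch along the face diagonal, so √2·a = 4r, giving a = 495.0 pm = 4.950 × 10^-8 cm.
With Z = 4, ρ = Z·M/(N_A·a³) = 4 × 207.2 / (6.022 × 10²³ × 1.213 × 10^-22) = 11.35 g/cm³ = 11300 kg/m³.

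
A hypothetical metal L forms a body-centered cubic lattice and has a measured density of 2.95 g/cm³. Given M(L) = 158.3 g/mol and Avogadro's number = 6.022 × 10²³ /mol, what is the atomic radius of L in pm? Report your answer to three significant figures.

For a BCC cell (Z = 2), a³ = Z·M/(N_A·ρ) = 2 × 158.3 / (6.022 × 10²³ × 2.950) = 1.782 × 10^-22 cm³, so a = 5.628 × 10^-8 cm = 562.8 pm.
Atoms touch along the body diagonal, so √3·a = 4r, so r = 0.4330 × a = 244 pm.

244 pm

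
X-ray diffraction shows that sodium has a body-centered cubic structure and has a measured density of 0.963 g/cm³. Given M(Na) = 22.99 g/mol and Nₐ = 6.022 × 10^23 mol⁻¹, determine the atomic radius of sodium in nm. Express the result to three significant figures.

For a BCC cell (Z = 2), a³ = Z·M/(N_A·ρ) = 2 × 22.99 / (6.022 × 10²³ × 0.9630) = 7.929 × 10^-23 cm³, so a = 4.296 × 10^-8 cm = 0.4296 nm.
Atoms touch along the body diagonal, so √3·a = 4r, so r = 0.4330 × a = 0.186 nm.

0.186 nm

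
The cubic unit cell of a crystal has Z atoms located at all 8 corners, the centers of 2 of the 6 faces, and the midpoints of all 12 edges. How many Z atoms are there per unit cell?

Corner atoms are shared by 8 cells (1/8 each), face atoms by 2 (1/2 each), edge atoms by 4 (1/4 each).
Net atoms = 8 × 1/8 + 2 × 1/2 + 12 × 1/4 = 1 + 1 + 3 = 5.

5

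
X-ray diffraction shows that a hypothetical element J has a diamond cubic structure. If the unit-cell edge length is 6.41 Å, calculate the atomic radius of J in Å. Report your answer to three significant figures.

1.39 Å

In a diamond cubic lattice, nearest neighbors lie along the body diagonal with √3·a = 8r.
r = √3·a/8 = 1.7321 × 6.41 / 8 = 1.39 Å.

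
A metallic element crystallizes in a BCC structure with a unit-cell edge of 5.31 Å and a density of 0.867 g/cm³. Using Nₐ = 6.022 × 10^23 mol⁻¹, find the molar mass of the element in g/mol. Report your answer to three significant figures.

39.1 g/mol

A BCC cell has Z = 2 atoms; a = 5.310 × 10^-8 cm.
M = ρ·N_A·a³/Z = 0.867 × 6.022 × 10²³ × 1.497 × 10^-22 / 2 = 39.1 g/mol.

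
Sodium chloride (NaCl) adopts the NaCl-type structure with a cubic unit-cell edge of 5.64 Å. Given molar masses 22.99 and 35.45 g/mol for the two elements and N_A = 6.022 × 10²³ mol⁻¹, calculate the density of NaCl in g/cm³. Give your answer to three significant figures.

The NaCl-type structure contains Z = 4 formula units per cell; M(NaCl) = 22.99 + 35.45 = 58.44 g/mol.
a³ = (5.640 × 10^-8 cm)³ = 1.794 × 10^-22 cm³.
ρ = 4 × 58.44 / (6.022 × 10²³ × 1.794 × 10^-22) = 2.164 g/cm³.

2.16 g/cm³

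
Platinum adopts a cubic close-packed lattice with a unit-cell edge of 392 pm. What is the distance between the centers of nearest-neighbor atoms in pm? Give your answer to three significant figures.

In an FCC structure, atoms touch along the face diagonal, so √2·a = 4r; the nearest-neighbor distance equals 2r = 0.7071·a.
d = 0.7071 × 392 = 277 pm.

277 pm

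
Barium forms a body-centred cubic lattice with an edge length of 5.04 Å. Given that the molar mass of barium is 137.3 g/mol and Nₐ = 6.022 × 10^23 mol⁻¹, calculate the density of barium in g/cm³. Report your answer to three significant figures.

3.56 g/cm³

A BCC unit cell contains Z = 2 atoms.
Cell volume: a³ = (5.04 Å)³ = (5.040 × 10^-8 cm)³ = 1.280 × 10^-22 cm³.
ρ = Z·M/(N_A·a³) = 2 × 137.3 / (6.022 × 10²³ × 1.280 × 10^-22) = 3.562 g/cm³.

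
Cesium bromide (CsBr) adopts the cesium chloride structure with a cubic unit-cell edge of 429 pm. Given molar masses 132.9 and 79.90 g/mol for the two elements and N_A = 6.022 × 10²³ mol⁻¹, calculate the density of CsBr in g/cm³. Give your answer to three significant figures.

The cesium chloride structure contains Z = 1 formula unit per cell; M(CsBr) = 132.9 + 79.90 = 212.8 g/mol.
a³ = (4.290 × 10^-8 cm)³ = 7.895 × 10^-23 cm³.
ρ = 1 × 212.8 / (6.022 × 10²³ × 7.895 × 10^-23) = 4.476 g/cm³.

4.48 g/cm³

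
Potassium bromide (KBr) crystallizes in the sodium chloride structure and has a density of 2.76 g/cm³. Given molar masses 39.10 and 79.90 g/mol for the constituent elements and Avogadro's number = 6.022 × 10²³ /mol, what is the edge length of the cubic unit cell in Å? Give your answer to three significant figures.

M(KBr) = 119.0 g/mol; Z = 4 formula units per cell.
a³ = Z·M/(N_A·ρ) = 4 × 119.0 / (6.022 × 10²³ × 2.76) = 2.864 × 10^-22 cm³, so a = 6.592 × 10^-8 cm = 6.59 Å.

6.59 Å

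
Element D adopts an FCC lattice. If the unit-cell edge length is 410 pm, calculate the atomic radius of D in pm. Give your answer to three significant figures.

In an FCC lattice, atoms touch along the face diagonal, so √2·a = 4r.
r = √2·a/4 = 1.4142 × 410 / 4 = 145 pm.

145 pm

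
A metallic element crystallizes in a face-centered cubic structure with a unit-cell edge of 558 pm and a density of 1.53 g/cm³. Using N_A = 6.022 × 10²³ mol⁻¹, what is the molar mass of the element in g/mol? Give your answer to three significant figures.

An FCC cell has Z = 4 atoms; a = 5.580 × 10^-8 cm.
M = ρ·N_A·a³/Z = 1.53 × 6.022 × 10²³ × 1.737 × 10^-22 / 4 = 40.0 g/mol.

40.0 g/mol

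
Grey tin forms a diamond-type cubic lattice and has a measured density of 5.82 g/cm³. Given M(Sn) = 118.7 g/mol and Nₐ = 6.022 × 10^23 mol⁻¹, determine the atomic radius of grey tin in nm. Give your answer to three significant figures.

0.140 nm

For a diamond cubic cell (Z = 8), a³ = Z·M/(N_A·ρ) = 8 × 118.7 / (6.022 × 10²³ × 5.820) = 2.709 × 10^-22 cm³, so a = 6.471 × 10^-8 cm = 0.6471 nm.
Nearest neighbors lie along the body diagonal with √3·a = 8r, so r = 0.2165 × a = 0.140 nm.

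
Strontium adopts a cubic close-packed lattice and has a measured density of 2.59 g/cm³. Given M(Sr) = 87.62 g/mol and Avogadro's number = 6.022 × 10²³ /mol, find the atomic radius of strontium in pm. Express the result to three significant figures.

For an FCC cell (Z = 4), a³ = Z·M/(N_A·ρ) = 4 × 87.62 / (6.022 × 10²³ × 2.590) = 2.247 × 10^-22 cm³, so a = 6.080 × 10^-8 cm = 608.0 pm.
Atoms touch along the face diagonal, so √2·a = 4r, so r = 0.3536 × a = 215 pm.

215 pm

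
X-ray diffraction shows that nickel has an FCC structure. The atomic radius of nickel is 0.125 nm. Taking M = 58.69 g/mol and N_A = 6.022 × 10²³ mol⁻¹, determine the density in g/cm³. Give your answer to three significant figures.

In an FCC lattice, atoms touch along the face diagonal, so √2·a = 4r, giving a = 0.3536 nm = 3.536 × 10^-8 cm.
With Z = 4, ρ = Z·M/(N_A·a³) = 4 × 58.69 / (6.022 × 10²³ × 4.419 × 10^-23) = 8.821 g/cm³.

8.82 g/cm³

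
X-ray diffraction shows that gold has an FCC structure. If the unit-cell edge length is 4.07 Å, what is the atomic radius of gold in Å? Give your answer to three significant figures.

1.44 Å

In an FCC lattice, atoms touch along the face diagonal, so √2·a = 4r.
r = √2·a/4 = 1.4142 × 4.07 / 4 = 1.44 Å.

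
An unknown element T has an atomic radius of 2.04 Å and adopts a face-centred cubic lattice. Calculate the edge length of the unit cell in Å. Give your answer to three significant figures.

5.77 Å

In an FCC lattice, atoms touch along the face diagonal, so √2·a = 4r.
a = 4r/√2 = 4 × 2.04 / 1.4142 = 5.77 Å.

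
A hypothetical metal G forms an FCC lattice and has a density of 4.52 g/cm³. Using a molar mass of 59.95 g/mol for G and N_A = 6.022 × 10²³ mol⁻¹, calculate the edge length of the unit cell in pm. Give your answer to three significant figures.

445 pm

With Z = 4 atoms per FCC cell, a³ = Z·M/(N_A·ρ) = 4 × 59.95 / (6.022 × 10²³ × 4.520 g/cm³) = 8.810 × 10^-23 cm³.
a = (8.810 × 10^-23)^(1/3) = 4.450 × 10^-8 cm = 445 pm.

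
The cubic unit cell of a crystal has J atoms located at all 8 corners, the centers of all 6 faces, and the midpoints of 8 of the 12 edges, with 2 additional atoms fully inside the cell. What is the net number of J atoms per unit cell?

8

Corner atoms are shared by 8 cells (1/8 each), face atoms by 2 (1/2 each), edge atoms by 4 (1/4 each), interior atoms are unshared.
Net atoms = 8 × 1/8 + 6 × 1/2 + 8 × 1/4 + 2 = 1 + 3 + 2 + 2 = 8.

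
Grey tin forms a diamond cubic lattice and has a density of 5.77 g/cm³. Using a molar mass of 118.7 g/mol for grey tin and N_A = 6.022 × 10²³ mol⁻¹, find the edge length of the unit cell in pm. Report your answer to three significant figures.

649 pm

With Z = 8 atoms per diamond cubic cell, a³ = Z·M/(N_A·ρ) = 8 × 118.7 / (6.022 × 10²³ × 5.770 g/cm³) = 2.733 × 10^-22 cm³.
a = (2.733 × 10^-22)^(1/3) = 6.489 × 10^-8 cm = 649 pm.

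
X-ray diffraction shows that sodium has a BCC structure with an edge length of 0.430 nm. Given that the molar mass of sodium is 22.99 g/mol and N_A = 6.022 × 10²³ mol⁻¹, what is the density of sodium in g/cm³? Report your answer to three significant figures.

0.960 g/cm³

A BCC unit cell contains Z = 2 atoms.
Cell volume: a³ = (0.430 nm)³ = (4.300 × 10^-8 cm)³ = 7.951 × 10^-23 cm³.
ρ = Z·M/(N_A·a³) = 2 × 22.99 / (6.022 × 10²³ × 7.951 × 10^-23) = 0.9603 g/cm³.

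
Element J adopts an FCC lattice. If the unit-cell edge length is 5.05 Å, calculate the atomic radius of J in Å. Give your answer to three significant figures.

In an FCC lattice, atoms touch along the face diagonal, so √2·a = 4r.
r = √2·a/4 = 1.4142 × 5.05 / 4 = 1.79 Å.

1.79 Å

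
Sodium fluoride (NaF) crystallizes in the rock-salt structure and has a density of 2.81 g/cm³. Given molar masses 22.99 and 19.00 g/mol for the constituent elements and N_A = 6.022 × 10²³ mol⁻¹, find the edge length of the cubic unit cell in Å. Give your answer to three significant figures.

4.63 Å

M(NaF) = 41.99 g/mol; Z = 4 formula units per cell.
a³ = Z·M/(N_A·ρ) = 4 × 41.99 / (6.022 × 10²³ × 2.81) = 9.926 × 10^-23 cm³, so a = 4.630 × 10^-8 cm = 4.63 Å.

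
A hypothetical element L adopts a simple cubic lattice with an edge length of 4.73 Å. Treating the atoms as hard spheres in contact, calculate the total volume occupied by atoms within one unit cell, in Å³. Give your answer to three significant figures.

55.4 Å³

In a simple cubic lattice atoms touch along the cell edge, so a = 2r, so r = 0.5000a = 2.365 Å.
V_atoms = Z × (4/3)πr³ = 1 × (4/3)π × (2.365)³ = 55.4 Å³.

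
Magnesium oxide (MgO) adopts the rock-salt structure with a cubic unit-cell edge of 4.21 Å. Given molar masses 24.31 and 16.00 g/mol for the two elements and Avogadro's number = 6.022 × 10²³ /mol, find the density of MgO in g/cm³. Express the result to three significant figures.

3.59 g/cm³

The rock-salt structure contains Z = 4 formula units per cell; M(MgO) = 24.31 + 16.00 = 40.31 g/mol.
a³ = (4.210 × 10^-8 cm)³ = 7.462 × 10^-23 cm³.
ρ = 4 × 40.31 / (6.022 × 10²³ × 7.462 × 10^-23) = 3.588 g/cm³.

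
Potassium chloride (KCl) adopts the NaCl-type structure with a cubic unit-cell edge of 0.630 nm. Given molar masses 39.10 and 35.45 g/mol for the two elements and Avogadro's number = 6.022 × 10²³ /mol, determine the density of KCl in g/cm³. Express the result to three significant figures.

The NaCl-type structure contains Z = 4 formula units per cell; M(KCl) = 39.10 + 35.45 = 74.55 g/mol.
a³ = (6.300 × 10^-8 cm)³ = 2.500 × 10^-22 cm³.
ρ = 4 × 74.55 / (6.022 × 10²³ × 2.500 × 10^-22) = 1.980 g/cm³.

1.98 g/cm³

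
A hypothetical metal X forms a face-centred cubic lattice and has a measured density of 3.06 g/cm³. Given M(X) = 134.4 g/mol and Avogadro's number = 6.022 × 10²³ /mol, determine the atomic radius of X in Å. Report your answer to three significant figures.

For an FCC cell (Z = 4), a³ = Z·M/(N_A·ρ) = 4 × 134.4 / (6.022 × 10²³ × 3.060) = 2.917 × 10^-22 cm³, so a = 6.632 × 10^-8 cm = 6.632 Å.
Atoms touch along the face diagonal, so √2·a = 4r, so r = 0.3536 × a = 2.34 Å.

2.34 Å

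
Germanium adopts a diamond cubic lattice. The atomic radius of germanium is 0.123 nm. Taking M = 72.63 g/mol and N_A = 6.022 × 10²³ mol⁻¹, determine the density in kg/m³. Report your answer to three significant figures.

5260 kg/m³

In a diamond cubic lattice, nearest neighbors lie along the body diagonal with √3·a = 8r, giving a = 0.5681 nm = 5.681 × 10^-8 cm.
With Z = 8, ρ = Z·M/(N_A·a³) = 8 × 72.63 / (6.022 × 10²³ × 1.834 × 10^-22) = 5.262 g/cm³ = 5260 kg/m³.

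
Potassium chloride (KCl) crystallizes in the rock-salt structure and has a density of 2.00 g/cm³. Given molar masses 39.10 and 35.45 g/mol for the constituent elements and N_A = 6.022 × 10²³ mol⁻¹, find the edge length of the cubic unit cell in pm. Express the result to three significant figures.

M(KCl) = 74.55 g/mol; Z = 4 formula units per cell.
a³ = Z·M/(N_A·ρ) = 4 × 74.55 / (6.022 × 10²³ × 2.00) = 2.476 × 10^-22 cm³, so a = 6.279 × 10^-8 cm = 628 pm.

628 pm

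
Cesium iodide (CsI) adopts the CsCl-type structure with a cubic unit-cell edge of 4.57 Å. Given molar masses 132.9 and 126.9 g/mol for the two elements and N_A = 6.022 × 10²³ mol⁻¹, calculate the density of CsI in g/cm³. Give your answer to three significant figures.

4.52 g/cm³

The CsCl-type structure contains Z = 1 formula unit per cell; M(CsI) = 132.9 + 126.9 = 259.8 g/mol.
a³ = (4.570 × 10^-8 cm)³ = 9.544 × 10^-23 cm³.
ρ = 1 × 259.8 / (6.022 × 10²³ × 9.544 × 10^-23) = 4.520 g/cm³.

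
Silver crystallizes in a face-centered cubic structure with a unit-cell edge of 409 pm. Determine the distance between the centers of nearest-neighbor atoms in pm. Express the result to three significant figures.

In an FCC structure, atoms touch along the face diagonal, so √2·a = 4r; the nearest-neighbor distance equals 2r = 0.7071·a.
d = 0.7071 × 409 = 289 pm.

289 pm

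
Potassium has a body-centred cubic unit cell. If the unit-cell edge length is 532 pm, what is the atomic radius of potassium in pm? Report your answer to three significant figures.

In a BCC lattice, atoms touch along the body diagonal, so √3·a = 4r.
r = √3·a/4 = 1.7321 × 532 / 4 = 230 pm.

230 pm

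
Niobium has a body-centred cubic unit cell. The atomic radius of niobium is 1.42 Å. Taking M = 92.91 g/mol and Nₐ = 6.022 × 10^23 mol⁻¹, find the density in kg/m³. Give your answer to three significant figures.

In a BCC lattice, atoms touch along the body diagonal, so √3·a = 4r, giving a = 3.279 Å = 3.279 × 10^-8 cm.
With Z = 2, ρ = Z·M/(N_A·a³) = 2 × 92.91 / (6.022 × 10²³ × 3.527 × 10^-23) = 8.750 g/cm³ = 8750 kg/m³.

8750 kg/m³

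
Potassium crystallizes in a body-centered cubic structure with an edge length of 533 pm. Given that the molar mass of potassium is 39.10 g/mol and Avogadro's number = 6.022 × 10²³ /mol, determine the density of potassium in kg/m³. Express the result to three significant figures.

A BCC unit cell contains Z = 2 atoms.
Cell volume: a³ = (533 pm)³ = (5.330 × 10^-8 cm)³ = 1.514 × 10^-22 cm³.
ρ = Z·M/(N_A·a³) = 2 × 39.10 / (6.022 × 10²³ × 1.514 × 10^-22) = 0.8576 g/cm³ = 858 kg/m³.

858 kg/m³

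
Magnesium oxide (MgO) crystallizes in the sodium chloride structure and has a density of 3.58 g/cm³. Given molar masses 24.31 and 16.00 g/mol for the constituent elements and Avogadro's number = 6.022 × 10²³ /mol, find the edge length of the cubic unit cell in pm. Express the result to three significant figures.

M(MgO) = 40.31 g/mol; Z = 4 formula units per cell.
a³ = Z·M/(N_A·ρ) = 4 × 40.31 / (6.022 × 10²³ × 3.58) = 7.479 × 10^-23 cm³, so a = 4.213 × 10^-8 cm = 421 pm.

421 pm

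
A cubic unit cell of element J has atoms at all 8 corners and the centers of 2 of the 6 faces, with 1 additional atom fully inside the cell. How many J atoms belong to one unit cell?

Corner atoms are shared by 8 cells (1/8 each), face atoms by 2 (1/2 each), interior atoms are unshared.
Net atoms = 8 × 1/8 + 2 × 1/2 + 1 = 1 + 1 + 1 = 3.

3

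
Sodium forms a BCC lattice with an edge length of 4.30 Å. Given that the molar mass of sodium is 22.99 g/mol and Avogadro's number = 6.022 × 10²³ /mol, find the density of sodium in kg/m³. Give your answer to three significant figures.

A BCC unit cell contains Z = 2 atoms.
Cell volume: a³ = (4.30 Å)³ = (4.300 × 10^-8 cm)³ = 7.951 × 10^-23 cm³.
ρ = Z·M/(N_A·a³) = 2 × 22.99 / (6.022 × 10²³ × 7.951 × 10^-23) = 0.9603 g/cm³ = 960 kg/m³.

960 kg/m³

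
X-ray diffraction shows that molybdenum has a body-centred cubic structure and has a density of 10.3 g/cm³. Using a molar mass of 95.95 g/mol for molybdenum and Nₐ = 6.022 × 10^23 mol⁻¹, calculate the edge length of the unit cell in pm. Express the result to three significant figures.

314 pm

With Z = 2 atoms per BCC cell, a³ = Z·M/(N_A·ρ) = 2 × 95.95 / (6.022 × 10²³ × 10.30 g/cm³) = 3.094 × 10^-23 cm³.
a = (3.094 × 10^-23)^(1/3) = 3.139 × 10^-8 cm = 314 pm.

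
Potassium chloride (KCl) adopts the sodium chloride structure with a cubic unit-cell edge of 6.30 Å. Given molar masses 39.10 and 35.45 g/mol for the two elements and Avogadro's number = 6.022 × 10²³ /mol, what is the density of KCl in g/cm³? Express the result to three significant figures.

1.98 g/cm³

The sodium chloride structure contains Z = 4 formula units per cell; M(KCl) = 39.10 + 35.45 = 74.55 g/mol.
a³ = (6.300 × 10^-8 cm)³ = 2.500 × 10^-22 cm³.
ρ = 4 × 74.55 / (6.022 × 10²³ × 2.500 × 10^-22) = 1.980 g/cm³.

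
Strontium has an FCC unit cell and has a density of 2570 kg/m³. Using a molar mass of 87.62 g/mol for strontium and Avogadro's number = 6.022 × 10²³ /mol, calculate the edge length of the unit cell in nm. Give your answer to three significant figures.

0.610 nm

With Z = 4 atoms per FCC cell, a³ = Z·M/(N_A·ρ) = 4 × 87.62 / (6.022 × 10²³ × 2.570 g/cm³) = 2.265 × 10^-22 cm³.
a = (2.265 × 10^-22)^(1/3) = 6.095 × 10^-8 cm = 0.610 nm.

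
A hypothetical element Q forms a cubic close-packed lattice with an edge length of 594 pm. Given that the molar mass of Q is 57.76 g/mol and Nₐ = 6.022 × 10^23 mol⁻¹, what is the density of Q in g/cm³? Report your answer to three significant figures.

1.83 g/cm³

An FCC unit cell contains Z = 4 atoms.
Cell volume: a³ = (594 pm)³ = (5.940 × 10^-8 cm)³ = 2.096 × 10^-22 cm³.
ρ = Z·M/(N_A·a³) = 4 × 57.76 / (6.022 × 10²³ × 2.096 × 10^-22) = 1.831 g/cm³.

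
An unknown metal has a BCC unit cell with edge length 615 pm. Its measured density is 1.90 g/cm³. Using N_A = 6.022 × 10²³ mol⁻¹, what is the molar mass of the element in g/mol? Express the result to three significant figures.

A BCC cell has Z = 2 atoms; a = 6.150 × 10^-8 cm.
M = ρ·N_A·a³/Z = 1.90 × 6.022 × 10²³ × 2.326 × 10^-22 / 2 = 133 g/mol.

133 g/mol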